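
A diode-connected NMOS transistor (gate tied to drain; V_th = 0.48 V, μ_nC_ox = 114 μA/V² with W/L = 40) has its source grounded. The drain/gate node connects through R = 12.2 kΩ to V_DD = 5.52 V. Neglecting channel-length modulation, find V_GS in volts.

V_GS = 0.888 V

With gate tied to drain, V_GS = V_DS ≥ V_GS − V_th, so the device is in saturation.
k_n = μ_nC_ox · (W/L) = 4.56 mA/V².
KCL at the drain: ½ k_n (V_GS − V_th)² = (V_DD − V_GS)/R.
Let x = V_GS − 0.48. Then 27.8 x² + x − 5.04 = 0, giving x = 0.408 V (positive root), so V_GS = 0.888 V.
I_D = (V_DD − V_GS)/R = (5.52 − 0.888) / 12.2 = 0.38 mA.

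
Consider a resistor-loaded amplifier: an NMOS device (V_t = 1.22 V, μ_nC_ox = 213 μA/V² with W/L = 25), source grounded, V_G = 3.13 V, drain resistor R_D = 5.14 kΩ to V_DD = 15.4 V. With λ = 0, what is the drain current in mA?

I_D = 2.93 mA

V_GS = V_G = 3.13 V, so V_ov = 3.13 − 1.22 = 1.91 V.
k_n = μ_nC_ox · (W/L) = 5.325 mA/V².
Assume saturation: I_D = ½ k_n V_ov² = 0.5 × 5.325 × 1.91² = 9.71 mA, giving V_DS = V_DD − I_D R_D = 15.4 − 9.71 × 5.14 = -34.5 V.
But -34.5 V < V_ov = 1.91 V, so the device is actually in triode.
In triode I_D = k_n[V_ov V_DS − ½ V_DS²] and I_D = (V_DD − V_DS)/R_D. Equating: 13.7 V_DS² − 53.28 V_DS + 15.4 = 0, giving V_DS = 0.314 V (the root below V_ov).
I_D = (15.4 − 0.314) / 5.14 = 2.93 mA.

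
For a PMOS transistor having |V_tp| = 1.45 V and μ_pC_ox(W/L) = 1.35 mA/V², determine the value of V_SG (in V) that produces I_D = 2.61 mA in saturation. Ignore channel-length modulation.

V_SG = 3.42 V

In saturation I_D = ½ k_p (V_SG − |V_tp|)², so V_SG − |V_tp| = √(2 I_D / k_p) = √(2 × 2.61 / 1.35) = 1.97 V.
V_SG = 1.45 + 1.97 = 3.42 V.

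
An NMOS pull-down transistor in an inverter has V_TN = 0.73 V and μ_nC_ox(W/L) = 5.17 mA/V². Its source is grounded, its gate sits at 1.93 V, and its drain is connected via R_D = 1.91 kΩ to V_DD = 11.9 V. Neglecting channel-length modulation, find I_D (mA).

I_D = 3.72 mA

V_GS = V_G = 1.93 V, so V_ov = 1.93 − 0.73 = 1.2 V.
Assume saturation: I_D = ½ k_n V_ov² = 0.5 × 5.17 × 1.2² = 3.72 mA, giving V_DS = V_DD − I_D R_D = 11.9 − 3.72 × 1.91 = 4.79 V.
V_DS = 4.79 V ≥ V_ov = 1.2 V, confirming saturation.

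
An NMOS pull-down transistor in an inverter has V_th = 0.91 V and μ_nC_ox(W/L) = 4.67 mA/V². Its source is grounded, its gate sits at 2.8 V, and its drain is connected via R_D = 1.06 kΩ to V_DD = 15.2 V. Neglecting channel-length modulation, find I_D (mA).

I_D = 8.34 mA

V_GS = V_G = 2.8 V, so V_ov = 2.8 − 0.91 = 1.89 V.
Assume saturation: I_D = ½ k_n V_ov² = 0.5 × 4.67 × 1.89² = 8.34 mA, giving V_DS = V_DD − I_D R_D = 15.2 − 8.34 × 1.06 = 6.36 V.
V_DS = 6.36 V ≥ V_ov = 1.89 V, confirming saturation.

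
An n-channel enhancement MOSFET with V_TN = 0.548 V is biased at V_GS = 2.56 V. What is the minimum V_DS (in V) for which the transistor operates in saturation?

V_DS,sat = 2.01 V

The boundary between triode and saturation is V_DS = V_GS − V_TN = V_ov.
V_ov = 2.56 − 0.548 = 2.01 V.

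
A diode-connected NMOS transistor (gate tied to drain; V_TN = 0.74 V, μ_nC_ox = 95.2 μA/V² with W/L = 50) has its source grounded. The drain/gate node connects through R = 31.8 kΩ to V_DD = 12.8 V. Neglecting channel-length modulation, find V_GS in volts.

V_GS = 1.13 V

With gate tied to drain, V_GS = V_DS ≥ V_GS − V_TN, so the device is in saturation.
k_n = μ_nC_ox · (W/L) = 4.76 mA/V².
KCL at the drain: ½ k_n (V_GS − V_TN)² = (V_DD − V_GS)/R.
Let x = V_GS − 0.74. Then 75.7 x² + x − 12.06 = 0, giving x = 0.393 V (positive root), so V_GS = 1.13 V.
I_D = (V_DD − V_GS)/R = (12.8 − 1.13) / 31.8 = 0.367 mA.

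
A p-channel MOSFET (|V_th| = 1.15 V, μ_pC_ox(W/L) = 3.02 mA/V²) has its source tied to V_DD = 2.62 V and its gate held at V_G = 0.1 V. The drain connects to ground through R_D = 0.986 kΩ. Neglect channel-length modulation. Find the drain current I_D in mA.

V_SG = V_DD − V_G = 2.62 − 0.1 = 2.52 V, so V_ov = 2.52 − 1.15 = 1.37 V.
Assume saturation: I_D = ½ k_p V_ov² = 0.5 × 3.02 × 1.37² = 2.83 mA, giving V_SD = V_DD − I_D R_D = 2.62 − 2.83 × 0.986 = -0.174 V.
But -0.174 V < V_ov = 1.37 V, so the device is actually in triode.
In triode I_D = k_p[V_ov V_SD − ½ V_SD²] and I_D = (V_DD − V_SD)/R_D. Equating: 1.49 V_SD² − 5.079 V_SD + 2.62 = 0, giving V_SD = 0.633 V (the root below V_ov).
I_D = (2.62 − 0.633) / 0.986 = 2.01 mA.

I_D = 2.01 mA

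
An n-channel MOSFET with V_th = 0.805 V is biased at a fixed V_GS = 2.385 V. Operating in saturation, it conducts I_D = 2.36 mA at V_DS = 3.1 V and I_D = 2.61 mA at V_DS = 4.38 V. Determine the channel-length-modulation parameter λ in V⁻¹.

With V_GS fixed, I_D ∝ (1 + λ V_DS) in saturation, so I_D2/I_D1 = (1 + λ V_DS2)/(1 + λ V_DS1).
2.61/2.36 = 1.106 = (1 + 4.38 λ)/(1 + 3.1 λ).
Solving: λ (I_D1 V_DS2 − I_D2 V_DS1) = I_D2 − I_D1, so λ = (2.61 − 2.36) / (2.36 × 4.38 − 2.61 × 3.1) = 0.25 / 2.25 = 0.111 V⁻¹.

λ = 0.111 V⁻¹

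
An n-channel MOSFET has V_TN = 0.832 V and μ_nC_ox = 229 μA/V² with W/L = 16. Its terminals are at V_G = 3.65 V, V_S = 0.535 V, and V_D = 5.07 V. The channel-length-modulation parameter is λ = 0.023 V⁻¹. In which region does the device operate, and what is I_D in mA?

V_GS = V_G − V_S = 3.65 − 0.535 = 3.11 V; V_DS = V_D − V_S = 5.07 − 0.535 = 4.54 V.
k_n = μ_nC_ox · (W/L) = 3.664 mA/V².
V_ov = V_GS − V_TN = 3.11 − 0.832 = 2.28 V.
Since V_DS = 4.54 V ≥ V_ov = 2.28 V, the device is in saturation.
I_D = ½ k_n V_ov² (1 + λ V_DS) = 0.5 × 3.664 × 2.28² × (1 + 0.023 × 4.54) = 10.5 mA.

Saturation; I_D = 10.5 mA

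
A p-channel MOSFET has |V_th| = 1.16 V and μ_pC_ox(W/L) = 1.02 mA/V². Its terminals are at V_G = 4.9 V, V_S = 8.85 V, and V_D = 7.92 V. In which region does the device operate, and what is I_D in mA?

Triode; I_D = 2.21 mA

V_SG = V_S − V_G = 8.85 − 4.9 = 3.95 V; V_SD = V_S − V_D = 8.85 − 7.92 = 0.93 V.
V_ov = V_SG − |V_th| = 3.95 − 1.16 = 2.79 V.
Since V_SD = 0.93 V < V_ov = 2.79 V, the device is in the triode region.
I_D = k_p [V_ov · V_SD − ½ V_SD²] = 1.02 × [2.79 × 0.93 − 0.5 × 0.93²] = 2.21 mA.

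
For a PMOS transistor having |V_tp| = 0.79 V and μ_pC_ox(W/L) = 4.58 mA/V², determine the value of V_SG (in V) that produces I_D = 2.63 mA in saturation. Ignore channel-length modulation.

V_SG = 1.86 V

In saturation I_D = ½ k_p (V_SG − |V_tp|)², so V_SG − |V_tp| = √(2 I_D / k_p) = √(2 × 2.63 / 4.58) = 1.07 V.
V_SG = 0.79 + 1.07 = 1.86 V.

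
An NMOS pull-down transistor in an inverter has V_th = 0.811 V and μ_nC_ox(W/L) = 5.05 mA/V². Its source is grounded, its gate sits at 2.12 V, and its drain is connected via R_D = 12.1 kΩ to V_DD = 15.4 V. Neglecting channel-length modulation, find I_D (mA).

V_GS = V_G = 2.12 V, so V_ov = 2.12 − 0.811 = 1.31 V.
Assume saturation: I_D = ½ k_n V_ov² = 0.5 × 5.05 × 1.31² = 4.33 mA, giving V_DS = V_DD − I_D R_D = 15.4 − 4.33 × 12.1 = -37 V.
But -37 V < V_ov = 1.31 V, so the device is actually in triode.
In triode I_D = k_n[V_ov V_DS − ½ V_DS²] and I_D = (V_DD − V_DS)/R_D. Equating: 30.6 V_DS² − 80.99 V_DS + 15.4 = 0, giving V_DS = 0.206 V (the root below V_ov).
I_D = (15.4 − 0.206) / 12.1 = 1.26 mA.

I_D = 1.26 mA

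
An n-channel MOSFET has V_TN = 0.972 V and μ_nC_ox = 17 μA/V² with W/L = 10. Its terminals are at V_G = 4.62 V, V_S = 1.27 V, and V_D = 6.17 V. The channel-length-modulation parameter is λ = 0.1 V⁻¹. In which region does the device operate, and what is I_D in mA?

Saturation; I_D = 0.716 mA

V_GS = V_G − V_S = 4.62 − 1.27 = 3.35 V; V_DS = V_D − V_S = 6.17 − 1.27 = 4.9 V.
k_n = μ_nC_ox · (W/L) = 0.17 mA/V².
V_ov = V_GS − V_TN = 3.35 − 0.972 = 2.38 V.
Since V_DS = 4.9 V ≥ V_ov = 2.38 V, the device is in saturation.
I_D = ½ k_n V_ov² (1 + λ V_DS) = 0.5 × 0.17 × 2.38² × (1 + 0.1 × 4.9) = 0.716 mA.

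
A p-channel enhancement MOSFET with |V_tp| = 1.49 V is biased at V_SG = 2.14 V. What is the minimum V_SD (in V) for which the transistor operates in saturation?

The boundary between triode and saturation is V_SD = V_SG − |V_tp| = V_ov.
V_ov = 2.14 − 1.49 = 0.65 V.

V_SD,sat = 0.650 V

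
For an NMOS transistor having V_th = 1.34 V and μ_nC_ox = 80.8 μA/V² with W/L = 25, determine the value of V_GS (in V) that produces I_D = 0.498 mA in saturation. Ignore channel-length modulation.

k_n = μ_nC_ox · (W/L) = 2.02 mA/V².
In saturation I_D = ½ k_n (V_GS − V_th)², so V_GS − V_th = √(2 I_D / k_n) = √(2 × 0.498 / 2.02) = 0.702 V.
V_GS = 1.34 + 0.702 = 2.04 V.

V_GS = 2.04 V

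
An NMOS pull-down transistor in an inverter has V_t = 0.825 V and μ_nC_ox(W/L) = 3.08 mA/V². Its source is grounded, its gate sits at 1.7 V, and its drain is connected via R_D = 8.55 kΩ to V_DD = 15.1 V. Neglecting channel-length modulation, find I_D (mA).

V_GS = V_G = 1.7 V, so V_ov = 1.7 − 0.825 = 0.875 V.
Assume saturation: I_D = ½ k_n V_ov² = 0.5 × 3.08 × 0.875² = 1.18 mA, giving V_DS = V_DD − I_D R_D = 15.1 − 1.18 × 8.55 = 5.02 V.
V_DS = 5.02 V ≥ V_ov = 0.875 V, confirming saturation.

I_D = 1.18 mA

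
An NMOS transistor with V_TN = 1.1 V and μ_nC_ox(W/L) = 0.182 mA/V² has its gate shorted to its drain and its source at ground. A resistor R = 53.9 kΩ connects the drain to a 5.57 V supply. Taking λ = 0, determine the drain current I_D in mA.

I_D = 0.0670 mA

With gate tied to drain, V_GS = V_DS ≥ V_GS − V_TN, so the device is in saturation.
KCL at the drain: ½ k_n (V_GS − V_TN)² = (V_DD − V_GS)/R.
Let x = V_GS − 1.1. Then 4.9 x² + x − 4.47 = 0, giving x = 0.858 V (positive root), so V_GS = 1.96 V.
I_D = (V_DD − V_GS)/R = (5.57 − 1.96) / 53.9 = 0.067 mA.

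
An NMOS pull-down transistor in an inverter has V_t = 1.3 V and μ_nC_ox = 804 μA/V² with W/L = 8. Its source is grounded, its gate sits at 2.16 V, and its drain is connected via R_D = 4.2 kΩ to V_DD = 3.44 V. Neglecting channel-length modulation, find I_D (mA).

I_D = 0.782 mA

V_GS = V_G = 2.16 V, so V_ov = 2.16 − 1.3 = 0.86 V.
k_n = μ_nC_ox · (W/L) = 6.432 mA/V².
Assume saturation: I_D = ½ k_n V_ov² = 0.5 × 6.432 × 0.86² = 2.38 mA, giving V_DS = V_DD − I_D R_D = 3.44 − 2.38 × 4.2 = -6.55 V.
But -6.55 V < V_ov = 0.86 V, so the device is actually in triode.
In triode I_D = k_n[V_ov V_DS − ½ V_DS²] and I_D = (V_DD − V_DS)/R_D. Equating: 13.5 V_DS² − 24.23 V_DS + 3.44 = 0, giving V_DS = 0.155 V (the root below V_ov).
I_D = (3.44 − 0.155) / 4.2 = 0.782 mA.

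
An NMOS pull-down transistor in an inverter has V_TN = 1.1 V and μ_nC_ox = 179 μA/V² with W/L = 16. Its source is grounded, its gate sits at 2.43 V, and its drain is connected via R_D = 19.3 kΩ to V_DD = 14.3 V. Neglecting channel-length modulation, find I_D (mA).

V_GS = V_G = 2.43 V, so V_ov = 2.43 − 1.1 = 1.33 V.
k_n = μ_nC_ox · (W/L) = 2.864 mA/V².
Assume saturation: I_D = ½ k_n V_ov² = 0.5 × 2.864 × 1.33² = 2.53 mA, giving V_DS = V_DD − I_D R_D = 14.3 − 2.53 × 19.3 = -34.6 V.
But -34.6 V < V_ov = 1.33 V, so the device is actually in triode.
In triode I_D = k_n[V_ov V_DS − ½ V_DS²] and I_D = (V_DD − V_DS)/R_D. Equating: 27.6 V_DS² − 74.52 V_DS + 14.3 = 0, giving V_DS = 0.208 V (the root below V_ov).
I_D = (14.3 − 0.208) / 19.3 = 0.73 mA.

I_D = 0.730 mA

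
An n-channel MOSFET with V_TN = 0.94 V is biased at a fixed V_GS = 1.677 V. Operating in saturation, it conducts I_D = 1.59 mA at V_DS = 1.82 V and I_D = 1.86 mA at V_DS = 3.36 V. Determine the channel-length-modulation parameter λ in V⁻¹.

λ = 0.138 V⁻¹

With V_GS fixed, I_D ∝ (1 + λ V_DS) in saturation, so I_D2/I_D1 = (1 + λ V_DS2)/(1 + λ V_DS1).
1.86/1.59 = 1.17 = (1 + 3.36 λ)/(1 + 1.82 λ).
Solving: λ (I_D1 V_DS2 − I_D2 V_DS1) = I_D2 − I_D1, so λ = (1.86 − 1.59) / (1.59 × 3.36 − 1.86 × 1.82) = 0.27 / 1.96 = 0.138 V⁻¹.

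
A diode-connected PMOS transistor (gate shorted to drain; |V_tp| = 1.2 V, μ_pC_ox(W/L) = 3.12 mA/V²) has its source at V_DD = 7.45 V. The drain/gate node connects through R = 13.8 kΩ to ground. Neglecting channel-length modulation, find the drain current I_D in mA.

With gate tied to drain, V_SG = V_SD ≥ V_SG − |V_tp|, so the device is in saturation.
KCL at the drain: ½ k_p (V_SG − |V_tp|)² = (V_DD − V_SG)/R.
Let x = V_SG − 1.2. Then 21.5 x² + x − 6.25 = 0, giving x = 0.516 V (positive root), so V_SG = 1.72 V.
I_D = (V_DD − V_SG)/R = (7.45 − 1.72) / 13.8 = 0.416 mA.

I_D = 0.416 mA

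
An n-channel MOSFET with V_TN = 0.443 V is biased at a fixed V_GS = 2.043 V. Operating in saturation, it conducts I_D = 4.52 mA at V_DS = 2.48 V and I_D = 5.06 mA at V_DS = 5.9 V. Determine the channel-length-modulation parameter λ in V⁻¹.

λ = 0.0382 V⁻¹

With V_GS fixed, I_D ∝ (1 + λ V_DS) in saturation, so I_D2/I_D1 = (1 + λ V_DS2)/(1 + λ V_DS1).
5.06/4.52 = 1.119 = (1 + 5.9 λ)/(1 + 2.48 λ).
Solving: λ (I_D1 V_DS2 − I_D2 V_DS1) = I_D2 − I_D1, so λ = (5.06 − 4.52) / (4.52 × 5.9 − 5.06 × 2.48) = 0.54 / 14.1 = 0.0382 V⁻¹.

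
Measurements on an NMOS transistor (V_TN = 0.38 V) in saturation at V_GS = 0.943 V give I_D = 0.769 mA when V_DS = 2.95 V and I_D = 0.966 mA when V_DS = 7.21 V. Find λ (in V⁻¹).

With V_GS fixed, I_D ∝ (1 + λ V_DS) in saturation, so I_D2/I_D1 = (1 + λ V_DS2)/(1 + λ V_DS1).
0.966/0.769 = 1.256 = (1 + 7.21 λ)/(1 + 2.95 λ).
Solving: λ (I_D1 V_DS2 − I_D2 V_DS1) = I_D2 − I_D1, so λ = (0.966 − 0.769) / (0.769 × 7.21 − 0.966 × 2.95) = 0.197 / 2.69 = 0.0731 V⁻¹.

λ = 0.0731 V⁻¹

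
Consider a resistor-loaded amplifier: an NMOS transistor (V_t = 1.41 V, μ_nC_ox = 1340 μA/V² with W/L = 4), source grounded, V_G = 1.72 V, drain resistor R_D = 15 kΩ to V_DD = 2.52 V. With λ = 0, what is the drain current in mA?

V_GS = V_G = 1.72 V, so V_ov = 1.72 − 1.41 = 0.31 V.
k_n = μ_nC_ox · (W/L) = 5.36 mA/V².
Assume saturation: I_D = ½ k_n V_ov² = 0.5 × 5.36 × 0.31² = 0.258 mA, giving V_DS = V_DD − I_D R_D = 2.52 − 0.258 × 15 = -1.34 V.
But -1.34 V < V_ov = 0.31 V, so the device is actually in triode.
In triode I_D = k_n[V_ov V_DS − ½ V_DS²] and I_D = (V_DD − V_DS)/R_D. Equating: 40.2 V_DS² − 25.92 V_DS + 2.52 = 0, giving V_DS = 0.119 V (the root below V_ov).
I_D = (2.52 − 0.119) / 15 = 0.16 mA.

I_D = 0.160 mA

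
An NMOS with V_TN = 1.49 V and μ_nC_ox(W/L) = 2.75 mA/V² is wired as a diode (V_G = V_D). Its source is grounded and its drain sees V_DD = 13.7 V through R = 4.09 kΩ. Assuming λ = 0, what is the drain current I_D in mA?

With gate tied to drain, V_GS = V_DS ≥ V_GS − V_TN, so the device is in saturation.
KCL at the drain: ½ k_n (V_GS − V_TN)² = (V_DD − V_GS)/R.
Let x = V_GS − 1.49. Then 5.62 x² + x − 12.21 = 0, giving x = 1.39 V (positive root), so V_GS = 2.88 V.
I_D = (V_DD − V_GS)/R = (13.7 − 2.88) / 4.09 = 2.65 mA.

I_D = 2.65 mA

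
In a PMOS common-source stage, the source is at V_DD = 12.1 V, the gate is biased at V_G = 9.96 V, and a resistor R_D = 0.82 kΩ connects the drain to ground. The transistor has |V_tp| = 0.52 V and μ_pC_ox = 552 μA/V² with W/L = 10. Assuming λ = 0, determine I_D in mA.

I_D = 7.24 mA

V_SG = V_DD − V_G = 12.1 − 9.96 = 2.14 V, so V_ov = 2.14 − 0.52 = 1.62 V.
k_p = μ_pC_ox · (W/L) = 5.52 mA/V².
Assume saturation: I_D = ½ k_p V_ov² = 0.5 × 5.52 × 1.62² = 7.24 mA, giving V_SD = V_DD − I_D R_D = 12.1 − 7.24 × 0.82 = 6.16 V.
V_SD = 6.16 V ≥ V_ov = 1.62 V, confirming saturation.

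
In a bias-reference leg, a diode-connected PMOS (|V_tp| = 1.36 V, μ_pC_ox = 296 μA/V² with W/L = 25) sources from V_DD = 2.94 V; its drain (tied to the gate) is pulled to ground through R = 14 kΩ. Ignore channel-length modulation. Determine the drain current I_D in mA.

I_D = 0.101 mA

With gate tied to drain, V_SG = V_SD ≥ V_SG − |V_tp|, so the device is in saturation.
k_p = μ_pC_ox · (W/L) = 7.4 mA/V².
KCL at the drain: ½ k_p (V_SG − |V_tp|)² = (V_DD − V_SG)/R.
Let x = V_SG − 1.36. Then 51.8 x² + x − 1.58 = 0, giving x = 0.165 V (positive root), so V_SG = 1.53 V.
I_D = (V_DD − V_SG)/R = (2.94 − 1.53) / 14 = 0.101 mA.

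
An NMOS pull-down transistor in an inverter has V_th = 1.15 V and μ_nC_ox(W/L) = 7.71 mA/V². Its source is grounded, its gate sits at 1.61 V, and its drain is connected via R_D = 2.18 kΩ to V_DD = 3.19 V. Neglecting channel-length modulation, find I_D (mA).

I_D = 0.816 mA

V_GS = V_G = 1.61 V, so V_ov = 1.61 − 1.15 = 0.46 V.
Assume saturation: I_D = ½ k_n V_ov² = 0.5 × 7.71 × 0.46² = 0.816 mA, giving V_DS = V_DD − I_D R_D = 3.19 − 0.816 × 2.18 = 1.41 V.
V_DS = 1.41 V ≥ V_ov = 0.46 V, confirming saturation.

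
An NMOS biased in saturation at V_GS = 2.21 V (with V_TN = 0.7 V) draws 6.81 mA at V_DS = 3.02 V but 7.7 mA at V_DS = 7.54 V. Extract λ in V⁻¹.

λ = 0.0317 V⁻¹

With V_GS fixed, I_D ∝ (1 + λ V_DS) in saturation, so I_D2/I_D1 = (1 + λ V_DS2)/(1 + λ V_DS1).
7.7/6.81 = 1.131 = (1 + 7.54 λ)/(1 + 3.02 λ).
Solving: λ (I_D1 V_DS2 − I_D2 V_DS1) = I_D2 − I_D1, so λ = (7.7 − 6.81) / (6.81 × 7.54 − 7.7 × 3.02) = 0.89 / 28.1 = 0.0317 V⁻¹.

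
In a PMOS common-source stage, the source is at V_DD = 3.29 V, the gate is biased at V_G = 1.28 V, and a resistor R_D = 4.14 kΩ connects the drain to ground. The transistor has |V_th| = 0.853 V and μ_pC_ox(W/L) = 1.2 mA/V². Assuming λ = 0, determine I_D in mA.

V_SG = V_DD − V_G = 3.29 − 1.28 = 2.01 V, so V_ov = 2.01 − 0.853 = 1.16 V.
Assume saturation: I_D = ½ k_p V_ov² = 0.5 × 1.2 × 1.16² = 0.803 mA, giving V_SD = V_DD − I_D R_D = 3.29 − 0.803 × 4.14 = -0.0352 V.
But -0.0352 V < V_ov = 1.16 V, so the device is actually in triode.
In triode I_D = k_p[V_ov V_SD − ½ V_SD²] and I_D = (V_DD − V_SD)/R_D. Equating: 2.48 V_SD² − 6.748 V_SD + 3.29 = 0, giving V_SD = 0.637 V (the root below V_ov).
I_D = (3.29 − 0.637) / 4.14 = 0.641 mA.

I_D = 0.641 mA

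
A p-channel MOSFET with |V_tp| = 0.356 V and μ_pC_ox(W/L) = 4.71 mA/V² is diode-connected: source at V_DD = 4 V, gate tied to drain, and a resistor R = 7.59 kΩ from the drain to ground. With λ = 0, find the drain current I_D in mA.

I_D = 0.424 mA

With gate tied to drain, V_SG = V_SD ≥ V_SG − |V_tp|, so the device is in saturation.
KCL at the drain: ½ k_p (V_SG − |V_tp|)² = (V_DD − V_SG)/R.
Let x = V_SG − 0.356. Then 17.9 x² + x − 3.644 = 0, giving x = 0.424 V (positive root), so V_SG = 0.78 V.
I_D = (V_DD − V_SG)/R = (4 − 0.78) / 7.59 = 0.424 mA.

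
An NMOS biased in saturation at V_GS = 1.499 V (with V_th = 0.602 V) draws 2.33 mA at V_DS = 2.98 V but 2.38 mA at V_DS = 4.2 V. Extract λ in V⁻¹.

With V_GS fixed, I_D ∝ (1 + λ V_DS) in saturation, so I_D2/I_D1 = (1 + λ V_DS2)/(1 + λ V_DS1).
2.38/2.33 = 1.021 = (1 + 4.2 λ)/(1 + 2.98 λ).
Solving: λ (I_D1 V_DS2 − I_D2 V_DS1) = I_D2 − I_D1, so λ = (2.38 − 2.33) / (2.33 × 4.2 − 2.38 × 2.98) = 0.05 / 2.69 = 0.0186 V⁻¹.

λ = 0.0186 V⁻¹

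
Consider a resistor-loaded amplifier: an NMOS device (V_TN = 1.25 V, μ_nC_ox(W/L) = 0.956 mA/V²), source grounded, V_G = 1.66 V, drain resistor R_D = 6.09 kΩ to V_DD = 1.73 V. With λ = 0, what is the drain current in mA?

I_D = 0.0804 mA

V_GS = V_G = 1.66 V, so V_ov = 1.66 − 1.25 = 0.41 V.
Assume saturation: I_D = ½ k_n V_ov² = 0.5 × 0.956 × 0.41² = 0.0804 mA, giving V_DS = V_DD − I_D R_D = 1.73 − 0.0804 × 6.09 = 1.24 V.
V_DS = 1.24 V ≥ V_ov = 0.41 V, confirming saturation.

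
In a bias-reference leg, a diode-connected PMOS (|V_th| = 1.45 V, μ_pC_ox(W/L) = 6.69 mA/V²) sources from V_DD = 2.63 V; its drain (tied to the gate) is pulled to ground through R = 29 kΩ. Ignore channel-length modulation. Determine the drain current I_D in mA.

With gate tied to drain, V_SG = V_SD ≥ V_SG − |V_th|, so the device is in saturation.
KCL at the drain: ½ k_p (V_SG − |V_th|)² = (V_DD − V_SG)/R.
Let x = V_SG − 1.45. Then 97 x² + x − 1.18 = 0, giving x = 0.105 V (positive root), so V_SG = 1.56 V.
I_D = (V_DD − V_SG)/R = (2.63 − 1.56) / 29 = 0.0371 mA.

I_D = 0.0371 mA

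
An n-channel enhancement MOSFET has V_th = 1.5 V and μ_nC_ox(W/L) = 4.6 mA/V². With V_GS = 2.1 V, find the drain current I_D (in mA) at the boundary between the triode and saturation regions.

At the boundary V_DS = V_ov = V_GS − V_th = 2.1 − 1.5 = 0.6 V.
I_D = ½ k_n V_ov² = 0.5 × 4.6 × 0.6² = 0.828 mA.

I_D = 0.828 mA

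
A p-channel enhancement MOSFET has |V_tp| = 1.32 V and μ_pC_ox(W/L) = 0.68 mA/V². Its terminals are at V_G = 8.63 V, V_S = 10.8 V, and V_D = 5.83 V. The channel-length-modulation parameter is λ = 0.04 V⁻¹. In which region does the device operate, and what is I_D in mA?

V_SG = V_S − V_G = 10.8 − 8.63 = 2.17 V; V_SD = V_S − V_D = 10.8 − 5.83 = 4.97 V.
V_ov = V_SG − |V_tp| = 2.17 − 1.32 = 0.85 V.
Since V_SD = 4.97 V ≥ V_ov = 0.85 V, the device is in saturation.
I_D = ½ k_p V_ov² (1 + λ V_SD) = 0.5 × 0.68 × 0.85² × (1 + 0.04 × 4.97) = 0.294 mA.

Saturation; I_D = 0.294 mA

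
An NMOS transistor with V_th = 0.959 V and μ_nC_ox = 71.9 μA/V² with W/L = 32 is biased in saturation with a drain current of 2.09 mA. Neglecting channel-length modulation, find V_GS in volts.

V_GS = 2.31 V

k_n = μ_nC_ox · (W/L) = 2.301 mA/V².
In saturation I_D = ½ k_n (V_GS − V_th)², so V_GS − V_th = √(2 I_D / k_n) = √(2 × 2.09 / 2.301) = 1.35 V.
V_GS = 0.959 + 1.35 = 2.31 V.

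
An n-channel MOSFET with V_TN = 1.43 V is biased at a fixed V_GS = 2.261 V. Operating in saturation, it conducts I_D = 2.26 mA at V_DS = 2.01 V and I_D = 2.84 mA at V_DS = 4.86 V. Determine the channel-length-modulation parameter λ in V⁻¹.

With V_GS fixed, I_D ∝ (1 + λ V_DS) in saturation, so I_D2/I_D1 = (1 + λ V_DS2)/(1 + λ V_DS1).
2.84/2.26 = 1.257 = (1 + 4.86 λ)/(1 + 2.01 λ).
Solving: λ (I_D1 V_DS2 − I_D2 V_DS1) = I_D2 − I_D1, so λ = (2.84 − 2.26) / (2.26 × 4.86 − 2.84 × 2.01) = 0.58 / 5.28 = 0.11 V⁻¹.

λ = 0.110 V⁻¹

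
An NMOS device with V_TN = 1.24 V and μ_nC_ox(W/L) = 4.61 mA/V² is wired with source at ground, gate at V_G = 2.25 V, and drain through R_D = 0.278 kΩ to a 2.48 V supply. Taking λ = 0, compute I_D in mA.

I_D = 2.35 mA

V_GS = V_G = 2.25 V, so V_ov = 2.25 − 1.24 = 1.01 V.
Assume saturation: I_D = ½ k_n V_ov² = 0.5 × 4.61 × 1.01² = 2.35 mA, giving V_DS = V_DD − I_D R_D = 2.48 − 2.35 × 0.278 = 1.83 V.
V_DS = 1.83 V ≥ V_ov = 1.01 V, confirming saturation.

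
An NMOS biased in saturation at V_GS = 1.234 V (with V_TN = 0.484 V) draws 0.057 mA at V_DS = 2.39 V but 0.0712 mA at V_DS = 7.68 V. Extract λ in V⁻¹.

λ = 0.0531 V⁻¹

With V_GS fixed, I_D ∝ (1 + λ V_DS) in saturation, so I_D2/I_D1 = (1 + λ V_DS2)/(1 + λ V_DS1).
0.0712/0.057 = 1.249 = (1 + 7.68 λ)/(1 + 2.39 λ).
Solving: λ (I_D1 V_DS2 − I_D2 V_DS1) = I_D2 − I_D1, so λ = (0.0712 − 0.057) / (0.057 × 7.68 − 0.0712 × 2.39) = 0.0142 / 0.268 = 0.0531 V⁻¹.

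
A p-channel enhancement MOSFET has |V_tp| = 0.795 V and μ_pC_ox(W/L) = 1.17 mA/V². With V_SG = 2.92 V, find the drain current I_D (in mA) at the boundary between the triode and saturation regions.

I_D = 2.64 mA

At the boundary V_SD = V_ov = V_SG − |V_tp| = 2.92 − 0.795 = 2.12 V.
I_D = ½ k_p V_ov² = 0.5 × 1.17 × 2.12² = 2.64 mA.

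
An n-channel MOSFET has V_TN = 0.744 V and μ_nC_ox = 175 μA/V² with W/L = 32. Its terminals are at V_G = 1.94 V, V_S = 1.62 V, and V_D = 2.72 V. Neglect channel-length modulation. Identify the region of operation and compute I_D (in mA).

Cutoff; I_D = 0 mA

V_GS = V_G − V_S = 1.94 − 1.62 = 0.32 V; V_DS = V_D − V_S = 2.72 − 1.62 = 1.1 V.
V_GS = 0.32 V < V_TN = 0.744 V, so the transistor is in cutoff.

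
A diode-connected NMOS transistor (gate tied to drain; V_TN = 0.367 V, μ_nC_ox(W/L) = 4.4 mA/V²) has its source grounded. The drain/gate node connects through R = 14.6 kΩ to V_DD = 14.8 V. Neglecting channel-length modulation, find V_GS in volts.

With gate tied to drain, V_GS = V_DS ≥ V_GS − V_TN, so the device is in saturation.
KCL at the drain: ½ k_n (V_GS − V_TN)² = (V_DD − V_GS)/R.
Let x = V_GS − 0.367. Then 32.1 x² + x − 14.43 = 0, giving x = 0.655 V (positive root), so V_GS = 1.02 V.
I_D = (V_DD − V_GS)/R = (14.8 − 1.02) / 14.6 = 0.944 mA.

V_GS = 1.02 V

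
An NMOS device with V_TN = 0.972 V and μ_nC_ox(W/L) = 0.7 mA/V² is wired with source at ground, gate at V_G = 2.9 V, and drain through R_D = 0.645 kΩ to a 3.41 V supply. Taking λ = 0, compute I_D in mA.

V_GS = V_G = 2.9 V, so V_ov = 2.9 − 0.972 = 1.93 V.
Assume saturation: I_D = ½ k_n V_ov² = 0.5 × 0.7 × 1.93² = 1.3 mA, giving V_DS = V_DD − I_D R_D = 3.41 − 1.3 × 0.645 = 2.57 V.
V_DS = 2.57 V ≥ V_ov = 1.93 V, confirming saturation.

I_D = 1.30 mA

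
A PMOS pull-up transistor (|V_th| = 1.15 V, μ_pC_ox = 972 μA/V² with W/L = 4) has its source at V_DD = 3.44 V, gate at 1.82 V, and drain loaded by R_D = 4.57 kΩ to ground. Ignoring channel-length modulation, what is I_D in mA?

V_SG = V_DD − V_G = 3.44 − 1.82 = 1.62 V, so V_ov = 1.62 − 1.15 = 0.47 V.
k_p = μ_pC_ox · (W/L) = 3.888 mA/V².
Assume saturation: I_D = ½ k_p V_ov² = 0.5 × 3.888 × 0.47² = 0.429 mA, giving V_SD = V_DD − I_D R_D = 3.44 − 0.429 × 4.57 = 1.48 V.
V_SD = 1.48 V ≥ V_ov = 0.47 V, confirming saturation.

I_D = 0.429 mA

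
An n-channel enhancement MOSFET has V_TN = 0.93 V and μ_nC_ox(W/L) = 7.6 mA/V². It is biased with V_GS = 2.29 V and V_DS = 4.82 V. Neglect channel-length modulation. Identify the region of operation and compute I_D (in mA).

Saturation; I_D = 7.03 mA

V_ov = V_GS − V_TN = 2.29 − 0.93 = 1.36 V.
Since V_DS = 4.82 V ≥ V_ov = 1.36 V, the device is in saturation.
I_D = ½ k_n V_ov² = 0.5 × 7.6 × 1.36² = 7.03 mA.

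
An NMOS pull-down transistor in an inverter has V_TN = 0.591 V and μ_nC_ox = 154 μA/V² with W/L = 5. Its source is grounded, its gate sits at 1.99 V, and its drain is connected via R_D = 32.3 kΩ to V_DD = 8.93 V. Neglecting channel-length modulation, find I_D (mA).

I_D = 0.268 mA

V_GS = V_G = 1.99 V, so V_ov = 1.99 − 0.591 = 1.4 V.
k_n = μ_nC_ox · (W/L) = 0.77 mA/V².
Assume saturation: I_D = ½ k_n V_ov² = 0.5 × 0.77 × 1.4² = 0.754 mA, giving V_DS = V_DD − I_D R_D = 8.93 − 0.754 × 32.3 = -15.4 V.
But -15.4 V < V_ov = 1.4 V, so the device is actually in triode.
In triode I_D = k_n[V_ov V_DS − ½ V_DS²] and I_D = (V_DD − V_DS)/R_D. Equating: 12.4 V_DS² − 35.79 V_DS + 8.93 = 0, giving V_DS = 0.276 V (the root below V_ov).
I_D = (8.93 − 0.276) / 32.3 = 0.268 mA.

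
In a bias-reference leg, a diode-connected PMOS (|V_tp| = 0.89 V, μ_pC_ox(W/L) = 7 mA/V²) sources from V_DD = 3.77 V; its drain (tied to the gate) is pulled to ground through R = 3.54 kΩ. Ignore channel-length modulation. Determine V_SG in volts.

V_SG = 1.33 V

With gate tied to drain, V_SG = V_SD ≥ V_SG − |V_tp|, so the device is in saturation.
KCL at the drain: ½ k_p (V_SG − |V_tp|)² = (V_DD − V_SG)/R.
Let x = V_SG − 0.89. Then 12.4 x² + x − 2.88 = 0, giving x = 0.443 V (positive root), so V_SG = 1.33 V.
I_D = (V_DD − V_SG)/R = (3.77 − 1.33) / 3.54 = 0.688 mA.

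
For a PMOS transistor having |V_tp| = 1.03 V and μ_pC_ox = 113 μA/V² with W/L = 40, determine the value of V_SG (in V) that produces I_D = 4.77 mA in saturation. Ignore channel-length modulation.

k_p = μ_pC_ox · (W/L) = 4.52 mA/V².
In saturation I_D = ½ k_p (V_SG − |V_tp|)², so V_SG − |V_tp| = √(2 I_D / k_p) = √(2 × 4.77 / 4.52) = 1.45 V.
V_SG = 1.03 + 1.45 = 2.48 V.

V_SG = 2.48 V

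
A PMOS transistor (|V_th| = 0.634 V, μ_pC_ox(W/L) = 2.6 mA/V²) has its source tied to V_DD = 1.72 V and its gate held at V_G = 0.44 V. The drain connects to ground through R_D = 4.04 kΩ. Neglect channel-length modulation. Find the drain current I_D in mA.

I_D = 0.359 mA

V_SG = V_DD − V_G = 1.72 − 0.44 = 1.28 V, so V_ov = 1.28 − 0.634 = 0.646 V.
Assume saturation: I_D = ½ k_p V_ov² = 0.5 × 2.6 × 0.646² = 0.543 mA, giving V_SD = V_DD − I_D R_D = 1.72 − 0.543 × 4.04 = -0.472 V.
But -0.472 V < V_ov = 0.646 V, so the device is actually in triode.
In triode I_D = k_p[V_ov V_SD − ½ V_SD²] and I_D = (V_DD − V_SD)/R_D. Equating: 5.25 V_SD² − 7.786 V_SD + 1.72 = 0, giving V_SD = 0.27 V (the root below V_ov).
I_D = (1.72 − 0.27) / 4.04 = 0.359 mA.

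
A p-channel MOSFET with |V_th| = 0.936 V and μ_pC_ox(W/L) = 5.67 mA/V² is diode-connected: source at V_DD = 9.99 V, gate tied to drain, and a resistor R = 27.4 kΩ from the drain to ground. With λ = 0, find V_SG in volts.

With gate tied to drain, V_SG = V_SD ≥ V_SG − |V_th|, so the device is in saturation.
KCL at the drain: ½ k_p (V_SG − |V_th|)² = (V_DD − V_SG)/R.
Let x = V_SG − 0.936. Then 77.7 x² + x − 9.054 = 0, giving x = 0.335 V (positive root), so V_SG = 1.27 V.
I_D = (V_DD − V_SG)/R = (9.99 − 1.27) / 27.4 = 0.318 mA.

V_SG = 1.27 V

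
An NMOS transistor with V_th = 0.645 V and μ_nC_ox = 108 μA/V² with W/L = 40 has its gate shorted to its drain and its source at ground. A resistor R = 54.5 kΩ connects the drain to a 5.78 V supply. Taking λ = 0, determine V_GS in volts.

With gate tied to drain, V_GS = V_DS ≥ V_GS − V_th, so the device is in saturation.
k_n = μ_nC_ox · (W/L) = 4.32 mA/V².
KCL at the drain: ½ k_n (V_GS − V_th)² = (V_DD − V_GS)/R.
Let x = V_GS − 0.645. Then 118 x² + x − 5.135 = 0, giving x = 0.205 V (positive root), so V_GS = 0.85 V.
I_D = (V_DD − V_GS)/R = (5.78 − 0.85) / 54.5 = 0.0905 mA.

V_GS = 0.850 V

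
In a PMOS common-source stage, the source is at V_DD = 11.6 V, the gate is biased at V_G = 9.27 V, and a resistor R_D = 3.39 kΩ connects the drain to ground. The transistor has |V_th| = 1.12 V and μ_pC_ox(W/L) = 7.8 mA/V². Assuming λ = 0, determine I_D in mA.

I_D = 3.30 mA

V_SG = V_DD − V_G = 11.6 − 9.27 = 2.33 V, so V_ov = 2.33 − 1.12 = 1.21 V.
Assume saturation: I_D = ½ k_p V_ov² = 0.5 × 7.8 × 1.21² = 5.71 mA, giving V_SD = V_DD − I_D R_D = 11.6 − 5.71 × 3.39 = -7.76 V.
But -7.76 V < V_ov = 1.21 V, so the device is actually in triode.
In triode I_D = k_p[V_ov V_SD − ½ V_SD²] and I_D = (V_DD − V_SD)/R_D. Equating: 13.2 V_SD² − 32.99 V_SD + 11.6 = 0, giving V_SD = 0.423 V (the root below V_ov).
I_D = (11.6 − 0.423) / 3.39 = 3.3 mA.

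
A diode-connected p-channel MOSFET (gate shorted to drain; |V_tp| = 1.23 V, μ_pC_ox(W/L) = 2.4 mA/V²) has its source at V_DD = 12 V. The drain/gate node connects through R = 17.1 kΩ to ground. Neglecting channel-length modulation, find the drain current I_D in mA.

With gate tied to drain, V_SG = V_SD ≥ V_SG − |V_tp|, so the device is in saturation.
KCL at the drain: ½ k_p (V_SG − |V_tp|)² = (V_DD − V_SG)/R.
Let x = V_SG − 1.23. Then 20.5 x² + x − 10.77 = 0, giving x = 0.701 V (positive root), so V_SG = 1.93 V.
I_D = (V_DD − V_SG)/R = (12 − 1.93) / 17.1 = 0.589 mA.

I_D = 0.589 mA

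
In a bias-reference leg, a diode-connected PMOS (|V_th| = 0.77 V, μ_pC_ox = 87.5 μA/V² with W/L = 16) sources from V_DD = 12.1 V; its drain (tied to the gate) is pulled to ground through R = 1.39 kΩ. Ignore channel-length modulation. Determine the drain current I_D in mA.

With gate tied to drain, V_SG = V_SD ≥ V_SG − |V_th|, so the device is in saturation.
k_p = μ_pC_ox · (W/L) = 1.4 mA/V².
KCL at the drain: ½ k_p (V_SG − |V_th|)² = (V_DD − V_SG)/R.
Let x = V_SG − 0.77. Then 0.973 x² + x − 11.33 = 0, giving x = 2.94 V (positive root), so V_SG = 3.71 V.
I_D = (V_DD − V_SG)/R = (12.1 − 3.71) / 1.39 = 6.04 mA.

I_D = 6.04 mA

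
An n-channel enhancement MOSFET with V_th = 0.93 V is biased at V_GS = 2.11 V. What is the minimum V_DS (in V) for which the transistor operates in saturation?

V_DS,sat = 1.18 V

The boundary between triode and saturation is V_DS = V_GS − V_th = V_ov.
V_ov = 2.11 − 0.93 = 1.18 V.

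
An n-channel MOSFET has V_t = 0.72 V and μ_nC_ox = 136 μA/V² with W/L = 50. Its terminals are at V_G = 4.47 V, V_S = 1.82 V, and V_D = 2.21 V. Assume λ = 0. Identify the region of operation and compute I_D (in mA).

V_GS = V_G − V_S = 4.47 − 1.82 = 2.65 V; V_DS = V_D − V_S = 2.21 − 1.82 = 0.39 V.
k_n = μ_nC_ox · (W/L) = 6.8 mA/V².
V_ov = V_GS − V_t = 2.65 − 0.72 = 1.93 V.
Since V_DS = 0.39 V < V_ov = 1.93 V, the device is in the triode region.
I_D = k_n [V_ov · V_DS − ½ V_DS²] = 6.8 × [1.93 × 0.39 − 0.5 × 0.39²] = 4.6 mA.

Triode; I_D = 4.60 mA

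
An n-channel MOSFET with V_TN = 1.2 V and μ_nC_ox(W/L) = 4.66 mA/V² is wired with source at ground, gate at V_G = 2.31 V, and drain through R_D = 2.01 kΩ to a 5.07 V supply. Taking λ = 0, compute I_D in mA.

V_GS = V_G = 2.31 V, so V_ov = 2.31 − 1.2 = 1.11 V.
Assume saturation: I_D = ½ k_n V_ov² = 0.5 × 4.66 × 1.11² = 2.87 mA, giving V_DS = V_DD − I_D R_D = 5.07 − 2.87 × 2.01 = -0.7 V.
But -0.7 V < V_ov = 1.11 V, so the device is actually in triode.
In triode I_D = k_n[V_ov V_DS − ½ V_DS²] and I_D = (V_DD − V_DS)/R_D. Equating: 4.68 V_DS² − 11.4 V_DS + 5.07 = 0, giving V_DS = 0.586 V (the root below V_ov).
I_D = (5.07 − 0.586) / 2.01 = 2.23 mA.

I_D = 2.23 mA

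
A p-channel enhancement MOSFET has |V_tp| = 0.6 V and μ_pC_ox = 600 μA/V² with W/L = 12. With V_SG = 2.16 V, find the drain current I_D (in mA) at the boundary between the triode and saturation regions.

I_D = 8.76 mA

At the boundary V_SD = V_ov = V_SG − |V_tp| = 2.16 − 0.6 = 1.56 V.
k_p = μ_pC_ox · (W/L) = 7.2 mA/V².
I_D = ½ k_p V_ov² = 0.5 × 7.2 × 1.56² = 8.76 mA.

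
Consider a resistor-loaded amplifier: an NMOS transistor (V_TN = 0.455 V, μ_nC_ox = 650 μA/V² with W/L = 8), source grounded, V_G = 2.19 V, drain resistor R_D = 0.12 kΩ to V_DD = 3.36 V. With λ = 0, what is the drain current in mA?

V_GS = V_G = 2.19 V, so V_ov = 2.19 − 0.455 = 1.73 V.
k_n = μ_nC_ox · (W/L) = 5.2 mA/V².
Assume saturation: I_D = ½ k_n V_ov² = 0.5 × 5.2 × 1.73² = 7.83 mA, giving V_DS = V_DD − I_D R_D = 3.36 − 7.83 × 0.12 = 2.42 V.
V_DS = 2.42 V ≥ V_ov = 1.73 V, confirming saturation.

I_D = 7.83 mA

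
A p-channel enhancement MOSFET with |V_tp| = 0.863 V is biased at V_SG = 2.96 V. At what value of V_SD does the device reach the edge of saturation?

V_SD,sat = 2.10 V

The boundary between triode and saturation is V_SD = V_SG − |V_tp| = V_ov.
V_ov = 2.96 − 0.863 = 2.1 V.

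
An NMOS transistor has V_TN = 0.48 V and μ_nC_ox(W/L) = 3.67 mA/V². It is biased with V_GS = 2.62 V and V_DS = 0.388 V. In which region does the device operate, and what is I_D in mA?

Triode; I_D = 2.77 mA

V_ov = V_GS − V_TN = 2.62 − 0.48 = 2.14 V.
Since V_DS = 0.388 V < V_ov = 2.14 V, the device is in the triode region.
I_D = k_n [V_ov · V_DS − ½ V_DS²] = 3.67 × [2.14 × 0.388 − 0.5 × 0.388²] = 2.77 mA.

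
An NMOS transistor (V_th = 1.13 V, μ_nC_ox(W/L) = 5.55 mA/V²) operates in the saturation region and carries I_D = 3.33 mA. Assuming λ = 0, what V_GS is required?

V_GS = 2.23 V

In saturation I_D = ½ k_n (V_GS − V_th)², so V_GS − V_th = √(2 I_D / k_n) = √(2 × 3.33 / 5.55) = 1.1 V.
V_GS = 1.13 + 1.1 = 2.23 V.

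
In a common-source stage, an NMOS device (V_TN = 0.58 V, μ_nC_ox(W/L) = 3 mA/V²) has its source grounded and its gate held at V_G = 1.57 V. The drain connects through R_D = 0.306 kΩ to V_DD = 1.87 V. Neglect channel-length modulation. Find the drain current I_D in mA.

I_D = 1.47 mA

V_GS = V_G = 1.57 V, so V_ov = 1.57 − 0.58 = 0.99 V.
Assume saturation: I_D = ½ k_n V_ov² = 0.5 × 3 × 0.99² = 1.47 mA, giving V_DS = V_DD − I_D R_D = 1.87 − 1.47 × 0.306 = 1.42 V.
V_DS = 1.42 V ≥ V_ov = 0.99 V, confirming saturation.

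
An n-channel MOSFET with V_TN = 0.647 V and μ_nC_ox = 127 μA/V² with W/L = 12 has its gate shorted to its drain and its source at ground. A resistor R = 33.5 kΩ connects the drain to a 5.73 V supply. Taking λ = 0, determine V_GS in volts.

With gate tied to drain, V_GS = V_DS ≥ V_GS − V_TN, so the device is in saturation.
k_n = μ_nC_ox · (W/L) = 1.524 mA/V².
KCL at the drain: ½ k_n (V_GS − V_TN)² = (V_DD − V_GS)/R.
Let x = V_GS − 0.647. Then 25.5 x² + x − 5.083 = 0, giving x = 0.427 V (positive root), so V_GS = 1.07 V.
I_D = (V_DD − V_GS)/R = (5.73 − 1.07) / 33.5 = 0.139 mA.

V_GS = 1.07 V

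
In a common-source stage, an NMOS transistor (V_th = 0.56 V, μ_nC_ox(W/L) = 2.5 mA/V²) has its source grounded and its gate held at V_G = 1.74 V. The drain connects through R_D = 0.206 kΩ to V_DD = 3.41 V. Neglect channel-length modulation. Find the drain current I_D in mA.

V_GS = V_G = 1.74 V, so V_ov = 1.74 − 0.56 = 1.18 V.
Assume saturation: I_D = ½ k_n V_ov² = 0.5 × 2.5 × 1.18² = 1.74 mA, giving V_DS = V_DD − I_D R_D = 3.41 − 1.74 × 0.206 = 3.05 V.
V_DS = 3.05 V ≥ V_ov = 1.18 V, confirming saturation.

I_D = 1.74 mA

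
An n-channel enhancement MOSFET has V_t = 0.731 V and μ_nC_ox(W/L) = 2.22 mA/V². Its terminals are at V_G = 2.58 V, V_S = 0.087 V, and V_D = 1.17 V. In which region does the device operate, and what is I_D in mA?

V_GS = V_G − V_S = 2.58 − 0.087 = 2.49 V; V_DS = V_D − V_S = 1.17 − 0.087 = 1.08 V.
V_ov = V_GS − V_t = 2.49 − 0.731 = 1.76 V.
Since V_DS = 1.08 V < V_ov = 1.76 V, the device is in the triode region.
I_D = k_n [V_ov · V_DS − ½ V_DS²] = 2.22 × [1.76 × 1.08 − 0.5 × 1.08²] = 2.93 mA.

Triode; I_D = 2.93 mA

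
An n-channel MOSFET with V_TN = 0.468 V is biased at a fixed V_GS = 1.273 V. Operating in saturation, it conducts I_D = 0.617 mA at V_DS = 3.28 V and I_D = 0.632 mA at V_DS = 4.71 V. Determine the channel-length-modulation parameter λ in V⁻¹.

With V_GS fixed, I_D ∝ (1 + λ V_DS) in saturation, so I_D2/I_D1 = (1 + λ V_DS2)/(1 + λ V_DS1).
0.632/0.617 = 1.024 = (1 + 4.71 λ)/(1 + 3.28 λ).
Solving: λ (I_D1 V_DS2 − I_D2 V_DS1) = I_D2 − I_D1, so λ = (0.632 − 0.617) / (0.617 × 4.71 − 0.632 × 3.28) = 0.015 / 0.833 = 0.018 V⁻¹.

λ = 0.0180 V⁻¹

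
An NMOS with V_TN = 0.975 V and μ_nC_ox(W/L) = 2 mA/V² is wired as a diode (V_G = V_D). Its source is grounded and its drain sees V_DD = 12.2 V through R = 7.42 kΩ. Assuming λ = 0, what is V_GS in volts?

With gate tied to drain, V_GS = V_DS ≥ V_GS − V_TN, so the device is in saturation.
KCL at the drain: ½ k_n (V_GS − V_TN)² = (V_DD − V_GS)/R.
Let x = V_GS − 0.975. Then 7.42 x² + x − 11.22 = 0, giving x = 1.16 V (positive root), so V_GS = 2.14 V.
I_D = (V_DD − V_GS)/R = (12.2 − 2.14) / 7.42 = 1.36 mA.

V_GS = 2.14 V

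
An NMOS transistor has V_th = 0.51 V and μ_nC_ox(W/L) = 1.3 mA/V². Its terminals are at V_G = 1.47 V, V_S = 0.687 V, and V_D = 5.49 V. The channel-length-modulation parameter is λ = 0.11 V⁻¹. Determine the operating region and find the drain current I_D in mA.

V_GS = V_G − V_S = 1.47 − 0.687 = 0.783 V; V_DS = V_D − V_S = 5.49 − 0.687 = 4.8 V.
V_ov = V_GS − V_th = 0.783 − 0.51 = 0.273 V.
Since V_DS = 4.8 V ≥ V_ov = 0.273 V, the device is in saturation.
I_D = ½ k_n V_ov² (1 + λ V_DS) = 0.5 × 1.3 × 0.273² × (1 + 0.11 × 4.8) = 0.074 mA.

Saturation; I_D = 0.0740 mA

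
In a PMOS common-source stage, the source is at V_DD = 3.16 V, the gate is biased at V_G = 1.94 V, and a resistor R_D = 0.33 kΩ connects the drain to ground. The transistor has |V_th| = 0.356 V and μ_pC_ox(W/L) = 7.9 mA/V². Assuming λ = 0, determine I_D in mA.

I_D = 2.95 mA

V_SG = V_DD − V_G = 3.16 − 1.94 = 1.22 V, so V_ov = 1.22 − 0.356 = 0.864 V.
Assume saturation: I_D = ½ k_p V_ov² = 0.5 × 7.9 × 0.864² = 2.95 mA, giving V_SD = V_DD − I_D R_D = 3.16 − 2.95 × 0.33 = 2.19 V.
V_SD = 2.19 V ≥ V_ov = 0.864 V, confirming saturation.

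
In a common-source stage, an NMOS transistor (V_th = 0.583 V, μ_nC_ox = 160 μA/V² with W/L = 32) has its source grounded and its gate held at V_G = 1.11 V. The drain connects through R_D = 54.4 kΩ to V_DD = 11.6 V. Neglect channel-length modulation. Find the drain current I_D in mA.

I_D = 0.212 mA

V_GS = V_G = 1.11 V, so V_ov = 1.11 − 0.583 = 0.527 V.
k_n = μ_nC_ox · (W/L) = 5.12 mA/V².
Assume saturation: I_D = ½ k_n V_ov² = 0.5 × 5.12 × 0.527² = 0.711 mA, giving V_DS = V_DD − I_D R_D = 11.6 − 0.711 × 54.4 = -27.1 V.
But -27.1 V < V_ov = 0.527 V, so the device is actually in triode.
In triode I_D = k_n[V_ov V_DS − ½ V_DS²] and I_D = (V_DD − V_DS)/R_D. Equating: 139 V_DS² − 147.8 V_DS + 11.6 = 0, giving V_DS = 0.0854 V (the root below V_ov).
I_D = (11.6 − 0.0854) / 54.4 = 0.212 mA.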